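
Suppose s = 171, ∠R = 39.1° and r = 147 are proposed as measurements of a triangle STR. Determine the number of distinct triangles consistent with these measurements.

s·sin R = 171·sin(39.1°) ≈ 107.8.
Since s sin R < r < s (107.8 < 147 < 171), two triangles exist.

2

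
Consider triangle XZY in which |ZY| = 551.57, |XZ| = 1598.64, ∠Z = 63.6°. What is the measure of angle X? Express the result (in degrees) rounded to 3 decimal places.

By the law of cosines, |YX|² = |XZ|² + |ZY|² − 2·|XZ|·|ZY|·cos Z = 2.0758e+06, so |YX| ≈ 1440.7.
Law of cosines again: cos X = (|YX|² + |XZ|² − |ZY|²)/(2·|YX|·|XZ|) ≈ 0.93937, so ∠X ≈ 20.05°.

20.054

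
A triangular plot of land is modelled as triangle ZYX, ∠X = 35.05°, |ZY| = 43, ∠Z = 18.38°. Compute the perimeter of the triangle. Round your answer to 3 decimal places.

The third angle is ∠Y = 180° − ∠X − ∠Z = 126.57°.
Law of sines: |YX| = |ZY|·sin Z/sin X ≈ 23.609.
Law of sines: |XZ| = |ZY|·sin Y/sin X ≈ 60.134.
Semiperimeter s = (23.609+60.134+43)/2 = 63.372.
Perimeter = 23.609 + 60.134 + 43 = 126.74.

perimeter ≈ 126.744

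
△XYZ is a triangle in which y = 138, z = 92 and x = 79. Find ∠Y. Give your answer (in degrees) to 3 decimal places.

By the law of cosines, cos Y = (z² + x² − y²) / (2·z·x) ≈ -0.29850, so ∠Y ≈ 107.37°.

107.368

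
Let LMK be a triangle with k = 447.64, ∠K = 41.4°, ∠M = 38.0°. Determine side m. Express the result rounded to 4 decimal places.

416.7394

The third angle is ∠L = 180° − ∠M − ∠K = 100.60°.
Law of sines: m = k·sin M/sin K ≈ 416.74.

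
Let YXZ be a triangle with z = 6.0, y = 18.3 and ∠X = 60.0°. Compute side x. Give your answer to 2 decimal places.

16.16

By the law of cosines, x² = z² + y² − 2·z·y·cos X = 261.09, so x ≈ 16.158.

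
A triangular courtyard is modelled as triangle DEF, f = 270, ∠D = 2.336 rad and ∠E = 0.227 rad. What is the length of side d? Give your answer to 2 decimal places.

356.11

The third angle is ∠F = π − ∠D − ∠E = 0.579 rad.
Law of sines: d = f·sin D/sin F ≈ 356.11.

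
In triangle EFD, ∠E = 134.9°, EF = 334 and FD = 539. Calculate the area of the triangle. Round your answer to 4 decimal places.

29400.5710

Law of sines: sin D = EF·sin E/FD ≈ 0.43893.
Since FD ≥ EF, only the acute value applies: ∠D ≈ 26.04°.
Then ∠F = 180° − ∠E − ∠D ≈ 19.06°.
Law of sines gives DE = FD·sin F/sin E ≈ 248.54.
Area = ½·FD·EF·sin F ≈ 29401.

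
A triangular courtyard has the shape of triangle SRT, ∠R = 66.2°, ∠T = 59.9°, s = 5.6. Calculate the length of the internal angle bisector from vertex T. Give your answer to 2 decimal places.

t_T ≈ 5.15

The third angle is ∠S = 180° − ∠R − ∠T = 53.90°.
Law of sines: r = s·sin R/sin S ≈ 6.3414.
Law of sines: t = s·sin T/sin S ≈ 5.9962.
The bisector from T has length 2·s·r·cos(∠T/2)/(s+r) ≈ 5.1534.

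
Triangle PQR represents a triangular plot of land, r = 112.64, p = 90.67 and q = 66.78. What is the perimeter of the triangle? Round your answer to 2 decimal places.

Perimeter = 90.67 + 66.78 + 112.64 = 270.09.

270.09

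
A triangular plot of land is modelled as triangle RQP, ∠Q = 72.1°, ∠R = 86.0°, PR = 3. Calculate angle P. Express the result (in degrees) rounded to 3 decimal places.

∠P ≈ 21.900°

The third angle is ∠P = 180° − ∠R − ∠Q = 21.90°.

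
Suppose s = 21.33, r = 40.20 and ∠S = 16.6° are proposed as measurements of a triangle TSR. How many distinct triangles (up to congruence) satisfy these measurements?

2

r·sin S = 40.20·sin(16.6°) ≈ 11.48.
Since r sin S < s < r (11.48 < 21.33 < 40.20), two triangles exist.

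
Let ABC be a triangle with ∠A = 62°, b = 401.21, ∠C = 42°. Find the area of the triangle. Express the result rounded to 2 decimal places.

The third angle is ∠B = 180° − ∠C − ∠A = 76.00°.
Law of sines: a = b·sin A/sin B ≈ 365.09.
Law of sines: c = b·sin C/sin B ≈ 276.68.
Area = ½·b·a·sin C ≈ 49007.

49006.67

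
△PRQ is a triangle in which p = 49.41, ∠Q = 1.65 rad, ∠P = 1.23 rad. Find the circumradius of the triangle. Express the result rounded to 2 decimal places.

The third angle is ∠R = π − ∠Q − ∠P = 0.262 rad.
Law of sines: r = p·sin R/sin P ≈ 13.558.
Law of sines: q = p·sin Q/sin P ≈ 52.261.
Circumradius = p/(2 sin P) ≈ 26.213.

26.21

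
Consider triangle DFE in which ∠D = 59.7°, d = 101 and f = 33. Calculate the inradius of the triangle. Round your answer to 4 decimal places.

r ≈ 13.0690

Law of sines: sin F = f·sin D/d ≈ 0.28210.
Since d ≥ f, only the acute value applies: ∠F ≈ 16.39°.
Then ∠E = 180° − ∠D − ∠F ≈ 103.91°.
Law of sines gives e = d·sin E/sin D ≈ 113.55.
Area = ½·d·f·sin E ≈ 1617.6.
Semiperimeter s = (101+33+113.55)/2 = 123.77.
Inradius = area/s = 1617.6/123.77 ≈ 13.069.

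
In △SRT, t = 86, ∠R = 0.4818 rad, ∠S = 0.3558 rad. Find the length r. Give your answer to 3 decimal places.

The third angle is ∠T = π − ∠S − ∠R = 2.3040 rad.
Law of sines: r = t·sin R/sin T ≈ 53.631.

53.631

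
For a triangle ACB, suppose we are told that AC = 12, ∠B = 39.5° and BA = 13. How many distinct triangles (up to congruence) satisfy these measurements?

2

BA·sin B = 13·sin(39.5°) ≈ 8.269.
Since BA sin B < AC < BA (8.269 < 12 < 13), two triangles exist.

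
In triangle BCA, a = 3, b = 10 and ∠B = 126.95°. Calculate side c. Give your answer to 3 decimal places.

7.905

Law of sines: sin A = a·sin B/b ≈ 0.23975.
Since b ≥ a, only the acute value applies: ∠A ≈ 13.87°.
Then ∠C = 180° − ∠B − ∠A ≈ 39.18°.
Law of sines gives c = b·sin C/sin B ≈ 7.905.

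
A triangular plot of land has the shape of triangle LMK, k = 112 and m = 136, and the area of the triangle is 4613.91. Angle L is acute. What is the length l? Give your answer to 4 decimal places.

82.4787

From area = ½·m·k·sin L, we get sin L = 2·area/(m·k) ≈ 0.60582.
Taking the acute solution, ∠L ≈ 37.29°.
Law of cosines then gives l ≈ 82.479.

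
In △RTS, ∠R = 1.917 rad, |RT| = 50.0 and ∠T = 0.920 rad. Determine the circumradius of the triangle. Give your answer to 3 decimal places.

83.360

The third angle is ∠S = π − ∠R − ∠T = 0.305 rad.
Law of sines: |TS| = |RT|·sin R/sin S ≈ 156.83.
Law of sines: |SR| = |RT|·sin T/sin S ≈ 132.64.
Circumradius = |RT|/(2 sin S) ≈ 83.36.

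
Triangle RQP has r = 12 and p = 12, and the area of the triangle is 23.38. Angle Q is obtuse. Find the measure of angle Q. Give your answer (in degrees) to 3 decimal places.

From area = ½·p·r·sin Q, we get sin Q = 2·area/(p·r) ≈ 0.32472.
Taking the obtuse solution, ∠Q ≈ 161.05°.

161.051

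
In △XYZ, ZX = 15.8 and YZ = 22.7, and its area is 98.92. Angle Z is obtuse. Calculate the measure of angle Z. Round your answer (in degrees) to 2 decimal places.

From area = ½·YZ·ZX·sin Z, we get sin Z = 2·area/(YZ·ZX) ≈ 0.55161.
Taking the obtuse solution, ∠Z ≈ 146.52°.

146.52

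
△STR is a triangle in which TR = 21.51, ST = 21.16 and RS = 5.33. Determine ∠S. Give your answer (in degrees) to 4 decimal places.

By the law of cosines, cos S = (RS² + ST² − TR²) / (2·RS·ST) ≈ 0.05974, so ∠S ≈ 86.58°.

86.5753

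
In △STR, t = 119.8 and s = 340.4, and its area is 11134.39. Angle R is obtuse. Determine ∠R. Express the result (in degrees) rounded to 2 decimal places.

From area = ½·s·t·sin R, we get sin R = 2·area/(s·t) ≈ 0.54607.
Taking the obtuse solution, ∠R ≈ 146.90°.

∠R ≈ 146.90°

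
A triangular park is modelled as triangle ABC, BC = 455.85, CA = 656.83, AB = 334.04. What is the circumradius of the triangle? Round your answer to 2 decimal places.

R ≈ 353.19

By the law of cosines, cos A = (CA² + AB² − BC²) / (2·CA·AB) ≈ 0.76390, so ∠A ≈ 40.19°.
Circumradius = BC/(2 sin A) ≈ 353.19.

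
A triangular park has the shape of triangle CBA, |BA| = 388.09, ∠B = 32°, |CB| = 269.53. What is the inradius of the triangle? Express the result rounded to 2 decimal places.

r ≈ 63.59

By the law of cosines, |AC|² = |CB|² + |BA|² − 2·|CB|·|BA|·cos B = 45845, so |AC| ≈ 214.12.
Area = ½·|CB|·|BA|·sin B ≈ 27715.
Semiperimeter s = (388.09+214.12+269.53)/2 = 435.87.
Inradius = area/s = 27715/435.87 ≈ 63.586.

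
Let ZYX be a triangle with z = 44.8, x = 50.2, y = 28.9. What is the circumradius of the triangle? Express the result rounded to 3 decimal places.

R ≈ 25.297

By the law of cosines, cos Z = (y² + x² − z²) / (2·y·x) ≈ 0.46465, so ∠Z ≈ 62.31°.
Circumradius = z/(2 sin Z) ≈ 25.297.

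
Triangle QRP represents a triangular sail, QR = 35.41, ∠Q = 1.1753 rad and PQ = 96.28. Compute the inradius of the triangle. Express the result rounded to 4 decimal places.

r ≈ 14.2645

By the law of cosines, RP² = PQ² + QR² − 2·PQ·QR·cos Q = 7896.7, so RP ≈ 88.864.
Area = ½·PQ·QR·sin Q ≈ 1573.
Semiperimeter s = (88.864+96.28+35.41)/2 = 110.28.
Inradius = area/s = 1573/110.28 ≈ 14.265.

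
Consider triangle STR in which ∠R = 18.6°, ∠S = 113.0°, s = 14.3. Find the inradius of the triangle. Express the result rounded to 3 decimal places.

The third angle is ∠T = 180° − ∠R − ∠S = 48.40°.
Law of sines: t = s·sin T/sin S ≈ 11.617.
Law of sines: r = s·sin R/sin S ≈ 4.955.
Area = ½·s·t·sin R ≈ 26.493.
Semiperimeter p = (14.3+11.617+4.955)/2 = 15.436.
Inradius = area/p = 26.493/15.436 ≈ 1.7163.

1.716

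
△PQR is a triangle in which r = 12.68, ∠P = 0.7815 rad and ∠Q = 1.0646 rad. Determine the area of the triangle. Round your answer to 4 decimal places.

51.4602

The third angle is ∠R = π − ∠P − ∠Q = 1.2955 rad.
Law of sines: p = r·sin P/sin R ≈ 9.2806.
Law of sines: q = r·sin Q/sin R ≈ 11.524.
Area = ½·r·p·sin Q ≈ 51.46.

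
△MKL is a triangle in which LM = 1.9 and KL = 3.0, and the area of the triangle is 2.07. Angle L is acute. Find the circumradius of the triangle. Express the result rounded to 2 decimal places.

R ≈ 1.50

From area = ½·KL·LM·sin L, we get sin L = 2·area/(KL·LM) ≈ 0.72632.
Taking the acute solution, ∠L ≈ 46.58°.
Law of cosines then gives MK ≈ 2.185.
Circumradius = MK/(2 sin L) ≈ 1.5041.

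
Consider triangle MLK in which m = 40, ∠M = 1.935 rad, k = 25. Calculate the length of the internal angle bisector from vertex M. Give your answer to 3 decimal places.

Law of sines: sin K = k·sin M/m ≈ 0.58400.
Since m ≥ k, only the acute value applies: ∠K ≈ 0.624 rad.
Then ∠L = π − ∠M − ∠K ≈ 0.583 rad.
Law of sines gives l = m·sin L/sin M ≈ 23.565.
The bisector from M has length 2·l·k·cos(∠M/2)/(l+k) ≈ 13.765.

t_M ≈ 13.765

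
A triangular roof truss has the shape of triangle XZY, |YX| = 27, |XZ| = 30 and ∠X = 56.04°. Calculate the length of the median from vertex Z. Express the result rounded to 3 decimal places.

By the law of cosines, |ZY|² = |YX|² + |XZ|² − 2·|YX|·|XZ|·cos X = 724.05, so |ZY| ≈ 26.908.
Median from Z: ½√(2·|XZ|² + 2·|ZY|² − |YX|²) ≈ 25.095.

m_Z ≈ 25.095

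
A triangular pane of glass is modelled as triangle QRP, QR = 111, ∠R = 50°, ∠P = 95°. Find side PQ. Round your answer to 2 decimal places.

The third angle is ∠Q = 180° − ∠R − ∠P = 35.00°.
Law of sines: PQ = QR·sin R/sin P ≈ 85.356.

85.36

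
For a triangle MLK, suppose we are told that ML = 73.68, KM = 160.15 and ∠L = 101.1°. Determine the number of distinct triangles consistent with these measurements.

ML·sin L = 73.68·sin(101.1°) ≈ 72.3.
Since ∠L is not acute, a triangle exists only if KM > ML; here KM > ML, so there is exactly one triangle.

1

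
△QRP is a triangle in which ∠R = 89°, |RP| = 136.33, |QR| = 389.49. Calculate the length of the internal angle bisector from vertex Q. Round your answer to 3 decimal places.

By the law of cosines, |PQ|² = |QR|² + |RP|² − 2·|QR|·|RP|·cos R = 1.6843e+05, so |PQ| ≈ 410.41.
Law of cosines again: cos Q = (|PQ|² + |QR|² − |RP|²)/(2·|PQ|·|QR|) ≈ 0.94323, so ∠Q ≈ 19.40°.
The bisector from Q has length 2·|PQ|·|QR|·cos(∠Q/2)/(|PQ|+|QR|) ≈ 393.96.

t_Q ≈ 393.963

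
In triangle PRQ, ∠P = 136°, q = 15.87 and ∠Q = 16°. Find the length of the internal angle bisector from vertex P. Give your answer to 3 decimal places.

7.492

The third angle is ∠R = 180° − ∠Q − ∠P = 28.00°.
Law of sines: p = q·sin P/sin Q ≈ 39.995.
Law of sines: r = q·sin R/sin Q ≈ 27.03.
The bisector from P has length 2·r·q·cos(∠P/2)/(r+q) ≈ 7.4916.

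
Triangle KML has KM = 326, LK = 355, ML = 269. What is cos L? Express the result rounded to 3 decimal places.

By the law of cosines, cos L = (ML² + LK² − KM²) / (2·ML·LK) ≈ 0.48228, so ∠L ≈ 61.17°.

cos L ≈ 0.482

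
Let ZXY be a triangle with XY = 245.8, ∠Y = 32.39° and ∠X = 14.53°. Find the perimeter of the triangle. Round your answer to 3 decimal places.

The third angle is ∠Z = 180° − ∠X − ∠Y = 133.08°.
Law of sines: YZ = XY·sin X/sin Z ≈ 84.43.
Law of sines: ZX = XY·sin Y/sin Z ≈ 180.27.
Semiperimeter s = (245.8+84.43+180.27)/2 = 255.25.
Perimeter = 245.8 + 84.43 + 180.27 = 510.5.

510.501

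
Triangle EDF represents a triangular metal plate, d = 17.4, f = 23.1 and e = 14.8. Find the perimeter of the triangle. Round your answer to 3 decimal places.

perimeter ≈ 55.300

Perimeter = 14.8 + 17.4 + 23.1 = 55.3.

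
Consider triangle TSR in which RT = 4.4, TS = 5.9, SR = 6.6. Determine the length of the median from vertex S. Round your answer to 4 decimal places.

Median from S: ½√(2·TS² + 2·SR² − RT²) ≈ 5.8605.

m_S ≈ 5.8605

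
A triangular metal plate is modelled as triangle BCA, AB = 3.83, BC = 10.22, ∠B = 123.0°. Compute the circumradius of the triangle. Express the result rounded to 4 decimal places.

7.5824

By the law of cosines, CA² = AB² + BC² − 2·AB·BC·cos B = 161.75, so CA ≈ 12.718.
Area = ½·AB·BC·sin B ≈ 16.414.
Circumradius = CA/(2 sin B) ≈ 7.5824.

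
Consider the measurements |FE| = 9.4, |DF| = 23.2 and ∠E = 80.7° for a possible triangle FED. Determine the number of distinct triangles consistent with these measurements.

|FE|·sin E = 9.4·sin(80.7°) ≈ 9.276.
Since |DF| ≥ |FE|, exactly one triangle exists.

1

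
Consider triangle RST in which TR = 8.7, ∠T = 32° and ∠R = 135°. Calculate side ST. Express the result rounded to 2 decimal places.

27.35

The third angle is ∠S = 180° − ∠T − ∠R = 13.00°.
Law of sines: ST = TR·sin R/sin S ≈ 27.347.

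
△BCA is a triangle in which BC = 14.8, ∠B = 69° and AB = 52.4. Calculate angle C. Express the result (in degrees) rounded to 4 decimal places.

By the law of cosines, CA² = AB² + BC² − 2·AB·BC·cos B = 2409, so CA ≈ 49.081.
Law of cosines again: cos C = (BC² + CA² − AB²)/(2·BC·CA) ≈ -0.08106, so ∠C ≈ 94.65°.

94.6495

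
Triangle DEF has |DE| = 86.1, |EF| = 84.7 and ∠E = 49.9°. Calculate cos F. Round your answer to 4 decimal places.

By the law of cosines, |FD|² = |DE|² + |EF|² − 2·|DE|·|EF|·cos E = 5192.5, so |FD| ≈ 72.059.
Law of cosines again: cos F = (|EF|² + |FD|² − |DE|²)/(2·|EF|·|FD|) ≈ 0.40579, so ∠F ≈ 66.06°.

cos F ≈ 0.4058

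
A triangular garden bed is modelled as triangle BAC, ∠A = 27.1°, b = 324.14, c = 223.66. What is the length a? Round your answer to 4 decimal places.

161.2909

By the law of cosines, a² = c² + b² − 2·c·b·cos A = 26015, so a ≈ 161.29.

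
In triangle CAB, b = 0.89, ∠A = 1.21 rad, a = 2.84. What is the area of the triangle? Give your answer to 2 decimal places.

1.26

Law of sines: sin B = b·sin A/a ≈ 0.29320.
Since a ≥ b, only the acute value applies: ∠B ≈ 0.298 rad.
Then ∠C = π − ∠A − ∠B ≈ 1.634 rad.
Law of sines gives c = a·sin C/sin A ≈ 3.0294.
Area = ½·a·b·sin C ≈ 1.2613.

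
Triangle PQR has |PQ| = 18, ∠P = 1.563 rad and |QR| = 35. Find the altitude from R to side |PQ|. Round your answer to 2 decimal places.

h_R ≈ 30.16

Law of sines: sin R = |PQ|·sin P/|QR| ≈ 0.51427.
Since |QR| ≥ |PQ|, only the acute value applies: ∠R ≈ 0.540 rad.
Then ∠Q = π − ∠P − ∠R ≈ 1.038 rad.
Law of sines gives |RP| = |QR|·sin Q/sin P ≈ 30.157.
Area = ½·|QR|·|PQ|·sin Q ≈ 271.41.
The altitude from R has length 2·area/|PQ| ≈ 30.156.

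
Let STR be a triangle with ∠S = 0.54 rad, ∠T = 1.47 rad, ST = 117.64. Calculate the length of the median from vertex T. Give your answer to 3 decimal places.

m_T ≈ 70.510

The third angle is ∠R = π − ∠S − ∠T = 1.132 rad.
Law of sines: TR = ST·sin S/sin R ≈ 66.825.
Law of sines: RS = ST·sin T/sin R ≈ 129.32.
Median from T: ½√(2·ST² + 2·TR² − RS²) ≈ 70.51.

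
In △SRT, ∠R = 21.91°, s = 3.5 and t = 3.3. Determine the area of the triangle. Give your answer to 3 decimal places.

2.155

Area = ½·t·s·sin R ≈ 2.1549.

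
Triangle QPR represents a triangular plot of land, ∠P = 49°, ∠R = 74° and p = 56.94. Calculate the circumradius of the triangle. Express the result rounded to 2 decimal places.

37.72

The third angle is ∠Q = 180° − ∠P − ∠R = 57.00°.
Law of sines: q = p·sin Q/sin P ≈ 63.275.
Law of sines: r = p·sin R/sin P ≈ 72.524.
Circumradius = p/(2 sin P) ≈ 37.723.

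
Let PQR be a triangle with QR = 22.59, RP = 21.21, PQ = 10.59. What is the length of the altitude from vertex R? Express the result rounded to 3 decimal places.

21.069

Semiperimeter s = (22.59 + 21.21 + 10.59)/2 = 27.195.
Heron's formula: area = √(27.195·4.605·5.985·16.605) ≈ 111.56.
The altitude from R has length 2·area/PQ ≈ 21.069.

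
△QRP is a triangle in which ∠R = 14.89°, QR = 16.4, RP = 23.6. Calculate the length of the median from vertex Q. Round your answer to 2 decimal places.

m_Q ≈ 5.84

By the law of cosines, PQ² = QR² + RP² − 2·QR·RP·cos R = 77.833, so PQ ≈ 8.8223.
Median from Q: ½√(2·PQ² + 2·QR² − RP²) ≈ 5.8444.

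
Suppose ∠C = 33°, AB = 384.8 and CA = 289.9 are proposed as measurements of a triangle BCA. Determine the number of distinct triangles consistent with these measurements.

CA·sin C = 289.9·sin(33°) ≈ 157.9.
Since AB ≥ CA, exactly one triangle exists.

1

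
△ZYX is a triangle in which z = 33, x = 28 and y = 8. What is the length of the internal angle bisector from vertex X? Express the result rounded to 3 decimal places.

11.869

By the law of cosines, cos X = (z² + y² − x²) / (2·z·y) ≈ 0.69886, so ∠X ≈ 45.66°.
The bisector from X has length 2·z·y·cos(∠X/2)/(z+y) ≈ 11.869.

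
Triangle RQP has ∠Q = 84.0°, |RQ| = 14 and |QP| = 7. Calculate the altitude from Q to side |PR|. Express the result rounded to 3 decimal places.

By the law of cosines, |PR|² = |RQ|² + |QP|² − 2·|RQ|·|QP|·cos Q = 224.51, so |PR| ≈ 14.984.
Area = ½·|RQ|·|QP|·sin Q ≈ 48.732.
The altitude from Q has length 2·area/|PR| ≈ 6.5046.

6.505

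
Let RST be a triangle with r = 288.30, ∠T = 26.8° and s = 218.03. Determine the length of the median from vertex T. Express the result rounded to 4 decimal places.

By the law of cosines, t² = r² + s² − 2·r·s·cos T = 18442, so t ≈ 135.8.
Median from T: ½√(2·r² + 2·s² − t²) ≈ 246.41.

246.4074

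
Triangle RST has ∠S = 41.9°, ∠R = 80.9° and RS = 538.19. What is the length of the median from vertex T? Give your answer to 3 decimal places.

m_T ≈ 467.816

The third angle is ∠T = 180° − ∠R − ∠S = 57.20°.
Law of sines: ST = RS·sin R/sin T ≈ 632.21.
Law of sines: TR = RS·sin S/sin T ≈ 427.59.
Median from T: ½√(2·ST² + 2·TR² − RS²) ≈ 467.82.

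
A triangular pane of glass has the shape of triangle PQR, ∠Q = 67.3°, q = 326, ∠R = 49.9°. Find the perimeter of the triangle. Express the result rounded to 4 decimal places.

910.5982

The third angle is ∠P = 180° − ∠Q − ∠R = 62.80°.
Law of sines: p = q·sin P/sin Q ≈ 314.3.
Law of sines: r = q·sin R/sin Q ≈ 270.3.
Semiperimeter s = (314.3+326+270.3)/2 = 455.3.
Perimeter = 314.3 + 326 + 270.3 = 910.6.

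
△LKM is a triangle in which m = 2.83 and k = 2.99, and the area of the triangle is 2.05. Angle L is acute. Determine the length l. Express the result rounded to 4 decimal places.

1.4645

From area = ½·k·m·sin L, we get sin L = 2·area/(k·m) ≈ 0.48454.
Taking the acute solution, ∠L ≈ 0.5058 rad.
Law of cosines then gives l ≈ 1.4645.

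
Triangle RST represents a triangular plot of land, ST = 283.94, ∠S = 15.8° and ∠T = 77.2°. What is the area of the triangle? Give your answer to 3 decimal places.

The third angle is ∠R = 180° − ∠S − ∠T = 87.00°.
Law of sines: TR = ST·sin S/sin R ≈ 77.417.
Law of sines: RS = ST·sin T/sin R ≈ 277.26.
Area = ½·ST·TR·sin T ≈ 10718.

area ≈ 10717.809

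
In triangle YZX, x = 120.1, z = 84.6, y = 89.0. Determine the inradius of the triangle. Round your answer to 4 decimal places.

Semiperimeter s = (89 + 84.6 + 120.1)/2 = 146.85.
Heron's formula: area = √(146.85·57.85·62.25·26.75) ≈ 3761.1.
Inradius = area/s = 3761.1/146.85 ≈ 25.612.

25.6122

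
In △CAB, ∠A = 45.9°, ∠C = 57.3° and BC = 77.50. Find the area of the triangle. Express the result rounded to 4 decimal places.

3426.1267

The third angle is ∠B = 180° − ∠C − ∠A = 76.80°.
Law of sines: AB = BC·sin C/sin A ≈ 90.816.
Law of sines: CA = BC·sin B/sin A ≈ 105.07.
Area = ½·BC·AB·sin B ≈ 3426.1.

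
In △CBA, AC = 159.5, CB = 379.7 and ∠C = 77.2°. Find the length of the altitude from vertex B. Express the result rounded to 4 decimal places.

By the law of cosines, BA² = AC² + CB² − 2·AC·CB·cos C = 1.4278e+05, so BA ≈ 377.86.
Area = ½·AC·CB·sin C ≈ 29529.
The altitude from B has length 2·area/AC ≈ 370.26.

370.2642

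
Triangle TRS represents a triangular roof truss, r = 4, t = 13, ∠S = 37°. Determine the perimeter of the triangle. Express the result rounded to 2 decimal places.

perimeter ≈ 27.10

By the law of cosines, s² = t² + r² − 2·t·r·cos S = 101.94, so s ≈ 10.097.
Semiperimeter p = (13+4+10.097)/2 = 13.548.
Perimeter = 13 + 4 + 10.097 = 27.097.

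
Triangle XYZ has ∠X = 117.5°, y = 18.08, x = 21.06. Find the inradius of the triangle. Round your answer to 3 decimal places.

1.913

Law of sines: sin Y = y·sin X/x ≈ 0.76150.
Since x ≥ y, only the acute value applies: ∠Y ≈ 49.60°.
Then ∠Z = 180° − ∠X − ∠Y ≈ 12.90°.
Law of sines gives z = x·sin Z/sin X ≈ 5.302.
Area = ½·x·y·sin Z ≈ 42.514.
Semiperimeter s = (21.06+18.08+5.302)/2 = 22.221.
Inradius = area/s = 42.514/22.221 ≈ 1.9133.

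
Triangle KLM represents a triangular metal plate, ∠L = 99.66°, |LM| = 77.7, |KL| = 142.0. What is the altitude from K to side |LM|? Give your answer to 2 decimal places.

By the law of cosines, |MK|² = |KL|² + |LM|² − 2·|KL|·|LM|·cos L = 29904, so |MK| ≈ 172.93.
Area = ½·|KL|·|LM|·sin L ≈ 5438.5.
The altitude from K has length 2·area/|LM| ≈ 139.99.

h_K ≈ 139.99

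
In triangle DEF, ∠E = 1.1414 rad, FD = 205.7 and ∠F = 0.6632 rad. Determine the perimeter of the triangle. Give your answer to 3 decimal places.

565.065

The third angle is ∠D = π − ∠E − ∠F = 1.3370 rad.
Law of sines: EF = FD·sin D/sin E ≈ 220.08.
Law of sines: DE = FD·sin F/sin E ≈ 139.28.
Semiperimeter s = (220.08+205.7+139.28)/2 = 282.53.
Perimeter = 220.08 + 205.7 + 139.28 = 565.06.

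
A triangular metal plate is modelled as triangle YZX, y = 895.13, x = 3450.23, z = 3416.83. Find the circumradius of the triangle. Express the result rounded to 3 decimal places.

R ≈ 1732.704

By the law of cosines, cos Y = (z² + x² − y²) / (2·z·x) ≈ 0.96606, so ∠Y ≈ 14.97°.
Circumradius = y/(2 sin Y) ≈ 1732.7.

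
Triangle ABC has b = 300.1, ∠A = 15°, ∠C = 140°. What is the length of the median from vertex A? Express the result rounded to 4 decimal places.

The third angle is ∠B = 180° − ∠C − ∠A = 25.00°.
Law of sines: a = b·sin A/sin B ≈ 183.79.
Law of sines: c = b·sin C/sin B ≈ 456.44.
Median from A: ½√(2·b² + 2·c² − a²) ≈ 375.17.

375.1734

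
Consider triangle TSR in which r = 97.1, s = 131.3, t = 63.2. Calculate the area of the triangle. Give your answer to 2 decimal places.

Semiperimeter p = (63.2 + 131.3 + 97.1)/2 = 145.8.
Heron's formula: area = √(145.8·82.6·14.5·48.7) ≈ 2916.2.

2916.20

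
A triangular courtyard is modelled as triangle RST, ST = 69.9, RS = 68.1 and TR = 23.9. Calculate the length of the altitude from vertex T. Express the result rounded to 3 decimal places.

Semiperimeter s = (69.9 + 23.9 + 68.1)/2 = 80.95.
Heron's formula: area = √(80.95·11.05·57.05·12.85) ≈ 809.78.
The altitude from T has length 2·area/RS ≈ 23.782.

h_T ≈ 23.782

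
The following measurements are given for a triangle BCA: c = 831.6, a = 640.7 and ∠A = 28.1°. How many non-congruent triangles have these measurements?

2

c·sin A = 831.6·sin(28.1°) ≈ 391.7.
Since c sin A < a < c (391.7 < 640.7 < 831.6), two triangles exist.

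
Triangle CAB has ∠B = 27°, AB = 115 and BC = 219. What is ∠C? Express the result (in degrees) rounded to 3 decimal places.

∠C ≈ 24.133°

By the law of cosines, CA² = AB² + BC² − 2·AB·BC·cos B = 16306, so CA ≈ 127.69.
Law of cosines again: cos C = (BC² + CA² − AB²)/(2·BC·CA) ≈ 0.91260, so ∠C ≈ 24.13°.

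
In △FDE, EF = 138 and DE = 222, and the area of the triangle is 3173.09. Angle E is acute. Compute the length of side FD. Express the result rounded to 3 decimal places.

91.570

From area = ½·DE·EF·sin E, we get sin E = 2·area/(DE·EF) ≈ 0.20715.
Taking the acute solution, ∠E ≈ 11.96°.
Law of cosines then gives FD ≈ 91.57.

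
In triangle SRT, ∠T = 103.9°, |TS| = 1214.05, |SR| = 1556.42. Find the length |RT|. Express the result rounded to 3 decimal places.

Law of sines: sin R = |TS|·sin T/|SR| ≈ 0.75719.
Since |SR| ≥ |TS|, only the acute value applies: ∠R ≈ 49.22°.
Then ∠S = 180° − ∠T − ∠R ≈ 26.88°.
Law of sines gives |RT| = |SR|·sin S/sin T ≈ 725.

725.005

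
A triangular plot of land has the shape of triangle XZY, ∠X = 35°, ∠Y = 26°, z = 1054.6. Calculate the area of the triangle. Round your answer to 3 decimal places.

159867.264

The third angle is ∠Z = 180° − ∠Y − ∠X = 119.00°.
Law of sines: x = z·sin X/sin Z ≈ 691.61.
Law of sines: y = z·sin Y/sin Z ≈ 528.58.
Area = ½·z·x·sin Y ≈ 1.5987e+05.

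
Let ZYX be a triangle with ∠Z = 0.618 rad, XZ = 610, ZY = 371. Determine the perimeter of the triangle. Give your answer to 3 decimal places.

perimeter ≈ 1356.284

By the law of cosines, YX² = XZ² + ZY² − 2·XZ·ZY·cos Z = 1.4084e+05, so YX ≈ 375.28.
Semiperimeter s = (375.28+610+371)/2 = 678.14.
Perimeter = 375.28 + 610 + 371 = 1356.3.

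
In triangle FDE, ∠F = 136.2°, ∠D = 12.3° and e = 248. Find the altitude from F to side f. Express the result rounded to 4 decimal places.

The third angle is ∠E = 180° − ∠F − ∠D = 31.50°.
Law of sines: f = e·sin F/sin E ≈ 328.52.
Law of sines: d = e·sin D/sin E ≈ 101.11.
Area = ½·e·f·sin D ≈ 8678.1.
The altitude from F has length 2·area/f ≈ 52.832.

52.8315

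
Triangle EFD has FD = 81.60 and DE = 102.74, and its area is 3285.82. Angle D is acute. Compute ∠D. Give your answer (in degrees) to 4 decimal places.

51.6163

From area = ½·FD·DE·sin D, we get sin D = 2·area/(FD·DE) ≈ 0.78387.
Taking the acute solution, ∠D ≈ 51.62°.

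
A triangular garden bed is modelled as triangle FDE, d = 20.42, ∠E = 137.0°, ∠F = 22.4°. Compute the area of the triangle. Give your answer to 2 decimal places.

The third angle is ∠D = 180° − ∠E − ∠F = 20.60°.
Law of sines: f = d·sin F/sin D ≈ 22.116.
Law of sines: e = d·sin E/sin D ≈ 39.581.
Area = ½·d·f·sin E ≈ 154.

154.00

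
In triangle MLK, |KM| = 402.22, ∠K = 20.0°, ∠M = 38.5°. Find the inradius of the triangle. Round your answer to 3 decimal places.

r ≈ 47.127

The third angle is ∠L = 180° − ∠K − ∠M = 121.50°.
Law of sines: |LK| = |KM|·sin M/sin L ≈ 293.66.
Law of sines: |ML| = |KM|·sin K/sin L ≈ 161.34.
Area = ½·|KM|·|LK|·sin K ≈ 20199.
Semiperimeter s = (293.66+402.22+161.34)/2 = 428.61.
Inradius = area/s = 20199/428.61 ≈ 47.127.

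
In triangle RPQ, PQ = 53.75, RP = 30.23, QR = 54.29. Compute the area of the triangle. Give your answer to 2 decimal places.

Semiperimeter s = (53.75 + 54.29 + 30.23)/2 = 69.135.
Heron's formula: area = √(69.135·15.385·14.845·38.905) ≈ 783.77.

783.77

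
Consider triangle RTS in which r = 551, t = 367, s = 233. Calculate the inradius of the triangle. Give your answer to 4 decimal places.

55.1371

Semiperimeter p = (551 + 367 + 233)/2 = 575.5.
Heron's formula: area = √(575.5·24.5·208.5·342.5) ≈ 31731.
Inradius = area/p = 31731/575.5 ≈ 55.137.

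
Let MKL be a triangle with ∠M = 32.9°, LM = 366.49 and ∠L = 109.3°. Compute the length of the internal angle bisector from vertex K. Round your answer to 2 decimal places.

The third angle is ∠K = 180° − ∠L − ∠M = 37.80°.
Law of sines: KL = LM·sin M/sin K ≈ 324.79.
Law of sines: MK = LM·sin L/sin K ≈ 564.35.
The bisector from K has length 2·MK·KL·cos(∠K/2)/(MK+KL) ≈ 390.07.

t_K ≈ 390.07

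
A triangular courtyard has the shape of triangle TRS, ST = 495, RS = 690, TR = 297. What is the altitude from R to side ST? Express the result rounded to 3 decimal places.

h_R ≈ 259.584

Semiperimeter s = (690 + 495 + 297)/2 = 741.
Heron's formula: area = √(741·51·246·444) ≈ 64247.
The altitude from R has length 2·area/ST ≈ 259.58.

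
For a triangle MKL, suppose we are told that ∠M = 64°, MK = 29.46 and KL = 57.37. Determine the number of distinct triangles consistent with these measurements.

1

MK·sin M = 29.46·sin(64°) ≈ 26.48.
Since KL ≥ MK, exactly one triangle exists.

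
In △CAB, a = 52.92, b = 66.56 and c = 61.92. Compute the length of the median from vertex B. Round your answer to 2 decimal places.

Median from B: ½√(2·c² + 2·a² − b²) ≈ 47.008.

47.01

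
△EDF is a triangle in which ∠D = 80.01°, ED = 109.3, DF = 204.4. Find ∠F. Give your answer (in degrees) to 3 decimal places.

By the law of cosines, FE² = ED² + DF² − 2·ED·DF·cos D = 45975, so FE ≈ 214.42.
Law of cosines again: cos F = (DF² + FE² − ED²)/(2·DF·FE) ≈ 0.86485, so ∠F ≈ 30.13°.

30.134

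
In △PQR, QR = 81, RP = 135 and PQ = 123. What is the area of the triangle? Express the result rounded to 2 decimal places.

area ≈ 4905.60

Semiperimeter s = (81 + 135 + 123)/2 = 169.5.
Heron's formula: area = √(169.5·88.5·34.5·46.5) ≈ 4905.6.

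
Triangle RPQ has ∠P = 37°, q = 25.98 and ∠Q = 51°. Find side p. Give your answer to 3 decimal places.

The third angle is ∠R = 180° − ∠P − ∠Q = 92.00°.
Law of sines: p = q·sin P/sin Q ≈ 20.119.

20.119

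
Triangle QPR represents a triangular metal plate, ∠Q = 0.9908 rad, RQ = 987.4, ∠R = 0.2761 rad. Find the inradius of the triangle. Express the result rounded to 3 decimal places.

The third angle is ∠P = π − ∠R − ∠Q = 1.8747 rad.
Law of sines: PR = RQ·sin Q/sin P ≈ 865.59.
Law of sines: QP = RQ·sin R/sin P ≈ 282.1.
Area = ½·RQ·PR·sin R ≈ 1.165e+05.
Semiperimeter s = (865.59+987.4+282.1)/2 = 1067.5.
Inradius = area/s = 1.165e+05/1067.5 ≈ 109.12.

109.125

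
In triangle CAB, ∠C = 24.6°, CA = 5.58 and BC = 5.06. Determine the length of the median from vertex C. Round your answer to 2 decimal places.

By the law of cosines, AB² = BC² + CA² − 2·BC·CA·cos C = 5.3958, so AB ≈ 2.3229.
Median from C: ½√(2·BC² + 2·CA² − AB²) ≈ 5.1982.

m_C ≈ 5.20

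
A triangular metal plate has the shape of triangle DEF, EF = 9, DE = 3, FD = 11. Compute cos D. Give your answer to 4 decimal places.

By the law of cosines, cos D = (FD² + DE² − EF²) / (2·FD·DE) ≈ 0.74242, so ∠D ≈ 42.06°.

cos D ≈ 0.7424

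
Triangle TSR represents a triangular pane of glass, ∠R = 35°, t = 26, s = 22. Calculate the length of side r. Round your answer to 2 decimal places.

14.93

By the law of cosines, r² = t² + s² − 2·t·s·cos R = 222.89, so r ≈ 14.93.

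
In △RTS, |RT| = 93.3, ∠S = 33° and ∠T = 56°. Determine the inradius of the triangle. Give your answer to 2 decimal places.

32.58

The third angle is ∠R = 180° − ∠T − ∠S = 91.00°.
Law of sines: |TS| = |RT|·sin R/sin S ≈ 171.28.
Law of sines: |SR| = |RT|·sin T/sin S ≈ 142.02.
Area = ½·|RT|·|TS|·sin T ≈ 6624.2.
Semiperimeter s = (171.28+142.02+93.3)/2 = 203.3.
Inradius = area/s = 6624.2/203.3 ≈ 32.583.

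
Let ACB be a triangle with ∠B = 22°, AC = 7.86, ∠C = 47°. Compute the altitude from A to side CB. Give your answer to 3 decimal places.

The third angle is ∠A = 180° − ∠C − ∠B = 111.00°.
Law of sines: CB = AC·sin A/sin B ≈ 19.588.
Law of sines: BA = AC·sin C/sin B ≈ 15.345.
Area = ½·AC·CB·sin C ≈ 56.301.
The altitude from A has length 2·area/CB ≈ 5.7484.

h_A ≈ 5.748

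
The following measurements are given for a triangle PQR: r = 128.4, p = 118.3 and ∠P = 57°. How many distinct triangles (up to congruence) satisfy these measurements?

2

r·sin P = 128.4·sin(57°) ≈ 107.7.
Since r sin P < p < r (107.7 < 118.3 < 128.4), two triangles exist.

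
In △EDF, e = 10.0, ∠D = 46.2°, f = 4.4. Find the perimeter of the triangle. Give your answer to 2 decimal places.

22.05

By the law of cosines, d² = f² + e² − 2·f·e·cos D = 58.451, so d ≈ 7.6454.
Semiperimeter s = (10+7.6454+4.4)/2 = 11.023.
Perimeter = 10 + 7.6454 + 4.4 = 22.045.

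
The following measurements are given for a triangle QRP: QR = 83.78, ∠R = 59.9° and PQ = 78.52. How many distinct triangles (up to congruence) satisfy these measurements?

QR·sin R = 83.78·sin(59.9°) ≈ 72.48.
Since QR sin R < PQ < QR (72.48 < 78.52 < 83.78), two triangles exist.

2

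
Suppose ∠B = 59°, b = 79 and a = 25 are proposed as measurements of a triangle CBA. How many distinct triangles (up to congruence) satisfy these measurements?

1

a·sin B = 25·sin(59°) ≈ 21.43.
Since b ≥ a, exactly one triangle exists.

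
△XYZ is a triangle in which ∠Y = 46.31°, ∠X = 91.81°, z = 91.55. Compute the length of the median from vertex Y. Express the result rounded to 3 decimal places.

The third angle is ∠Z = 180° − ∠X − ∠Y = 41.88°.
Law of sines: x = z·sin X/sin Z ≈ 137.07.
Law of sines: y = z·sin Y/sin Z ≈ 99.163.
Median from Y: ½√(2·z² + 2·x² − y²) ≈ 105.48.

m_Y ≈ 105.482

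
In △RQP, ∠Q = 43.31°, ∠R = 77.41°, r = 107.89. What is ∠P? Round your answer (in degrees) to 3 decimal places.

The third angle is ∠P = 180° − ∠R − ∠Q = 59.28°.

∠P ≈ 59.280°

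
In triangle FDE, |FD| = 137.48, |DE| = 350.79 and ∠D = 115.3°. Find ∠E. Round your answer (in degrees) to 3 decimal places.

∠E ≈ 16.883°

By the law of cosines, |EF|² = |FD|² + |DE|² − 2·|FD|·|DE|·cos D = 1.8317e+05, so |EF| ≈ 427.99.
Law of cosines again: cos E = (|DE|² + |EF|² − |FD|²)/(2·|DE|·|EF|) ≈ 0.95690, so ∠E ≈ 16.88°.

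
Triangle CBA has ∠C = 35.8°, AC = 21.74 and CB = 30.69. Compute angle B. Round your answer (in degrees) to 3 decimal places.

By the law of cosines, BA² = AC² + CB² − 2·AC·CB·cos C = 332.22, so BA ≈ 18.227.
Law of cosines again: cos B = (CB² + BA² − AC²)/(2·CB·BA) ≈ 0.71639, so ∠B ≈ 44.24°.

44.243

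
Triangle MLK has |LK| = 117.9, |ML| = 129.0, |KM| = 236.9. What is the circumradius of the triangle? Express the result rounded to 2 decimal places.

218.90

By the law of cosines, cos M = (|KM|² + |ML|² − |LK|²) / (2·|KM|·|ML|) ≈ 0.96306, so ∠M ≈ 15.62°.
Circumradius = |LK|/(2 sin M) ≈ 218.9.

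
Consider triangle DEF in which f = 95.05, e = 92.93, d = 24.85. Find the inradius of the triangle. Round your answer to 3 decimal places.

r ≈ 10.838

Semiperimeter s = (24.85 + 92.93 + 95.05)/2 = 106.41.
Heron's formula: area = √(106.41·81.565·13.485·11.365) ≈ 1153.4.
Inradius = area/s = 1153.4/106.41 ≈ 10.838.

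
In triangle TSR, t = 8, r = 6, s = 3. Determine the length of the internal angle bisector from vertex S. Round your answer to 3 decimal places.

By the law of cosines, cos S = (r² + t² − s²) / (2·r·t) ≈ 0.94792, so ∠S ≈ 18.57°.
The bisector from S has length 2·r·t·cos(∠S/2)/(r+t) ≈ 6.7673.

t_S ≈ 6.767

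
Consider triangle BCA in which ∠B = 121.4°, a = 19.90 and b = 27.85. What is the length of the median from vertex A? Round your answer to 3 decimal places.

m_A ≈ 18.902

Law of sines: sin A = a·sin B/b ≈ 0.60990.
Since b ≥ a, only the acute value applies: ∠A ≈ 37.58°.
Then ∠C = 180° − ∠B − ∠A ≈ 21.02°.
Law of sines gives c = b·sin C/sin B ≈ 11.702.
Median from A: ½√(2·b² + 2·c² − a²) ≈ 18.902.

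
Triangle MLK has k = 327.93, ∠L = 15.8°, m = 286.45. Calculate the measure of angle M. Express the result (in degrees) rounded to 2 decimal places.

By the law of cosines, l² = k² + m² − 2·k·m·cos L = 8818.7, so l ≈ 93.908.
Law of cosines again: cos M = (l² + k² − m²)/(2·l·k) ≈ 0.55696, so ∠M ≈ 56.15°.

∠M ≈ 56.15°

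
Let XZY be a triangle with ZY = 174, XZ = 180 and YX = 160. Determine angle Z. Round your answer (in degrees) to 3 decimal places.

53.709

By the law of cosines, cos Z = (XZ² + ZY² − YX²) / (2·XZ·ZY) ≈ 0.59189, so ∠Z ≈ 53.71°.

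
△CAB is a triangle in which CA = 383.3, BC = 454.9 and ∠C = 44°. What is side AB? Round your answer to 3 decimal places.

By the law of cosines, AB² = BC² + CA² − 2·BC·CA·cos C = 1.03e+05, so AB ≈ 320.94.

320.936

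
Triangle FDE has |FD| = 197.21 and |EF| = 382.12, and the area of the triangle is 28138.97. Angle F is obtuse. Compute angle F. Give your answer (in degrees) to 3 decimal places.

From area = ½·|EF|·|FD|·sin F, we get sin F = 2·area/(|EF|·|FD|) ≈ 0.74681.
Taking the obtuse solution, ∠F ≈ 131.69°.

131.685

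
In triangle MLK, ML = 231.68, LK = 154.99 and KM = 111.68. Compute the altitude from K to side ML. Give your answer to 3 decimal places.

Semiperimeter s = (154.99 + 111.68 + 231.68)/2 = 249.18.
Heron's formula: area = √(249.18·94.185·137.5·17.495) ≈ 7513.5.
The altitude from K has length 2·area/ML ≈ 64.861.

64.861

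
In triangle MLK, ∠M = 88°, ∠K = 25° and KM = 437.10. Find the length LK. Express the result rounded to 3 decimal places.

474.559

The third angle is ∠L = 180° − ∠K − ∠M = 67.00°.
Law of sines: LK = KM·sin M/sin L ≈ 474.56.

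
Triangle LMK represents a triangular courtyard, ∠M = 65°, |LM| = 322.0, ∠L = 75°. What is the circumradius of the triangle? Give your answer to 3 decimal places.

250.472

The third angle is ∠K = 180° − ∠L − ∠M = 40.00°.
Law of sines: |MK| = |LM|·sin L/sin K ≈ 483.87.
Law of sines: |KL| = |LM|·sin M/sin K ≈ 454.01.
Circumradius = |LM|/(2 sin K) ≈ 250.47.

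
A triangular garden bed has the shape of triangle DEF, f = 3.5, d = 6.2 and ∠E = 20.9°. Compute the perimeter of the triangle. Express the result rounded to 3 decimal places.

By the law of cosines, e² = f² + d² − 2·f·d·cos E = 10.146, so e ≈ 3.1852.
Semiperimeter s = (6.2+3.1852+3.5)/2 = 6.4426.
Perimeter = 6.2 + 3.1852 + 3.5 = 12.885.

12.885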